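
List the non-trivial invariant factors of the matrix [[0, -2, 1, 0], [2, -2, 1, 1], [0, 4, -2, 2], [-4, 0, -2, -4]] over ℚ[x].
The Jordan structure of A has elementary divisors (x + 2)^2, (x + 2)^2. Arranging the block sizes at each eigenvalue in decreasing order and taking row products gives the invariant factors.

Invariant factors (smallest first, each dividing the next): (x + 2)^2, (x + 2)^2.

Check: the last factor (x + 2)^2 is the minimal polynomial, and the product (x + 2)^4 is the characteristic polynomial.

(x + 2)^2, (x + 2)^2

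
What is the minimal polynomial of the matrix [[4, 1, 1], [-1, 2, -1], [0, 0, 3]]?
The characteristic polynomial factors as (x - 3)^3. The minimal polynomial is ∏(x - λ)^{k_λ} where k_λ is the size of the largest Jordan block at λ.

For λ = 3: rank(A - 3I) = 1, and the largest Jordan block has size 2 (the smallest k with rank((A - 3I)^k) = rank((A - 3I)^(k+1))).

So m_A(x) = (x - 3)^2.

m_A(x) = (x - 3)^2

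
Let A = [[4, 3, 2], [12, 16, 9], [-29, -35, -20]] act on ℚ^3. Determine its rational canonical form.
R = [[0, 0, 5], [1, 0, -1], [0, 1, 0]]

The invariant factors of A (the non-unit diagonal entries of the Smith normal form of xI - A over ℚ[x]) are x^3 + x - 5, each dividing the next. The characteristic polynomial is their product, x^3 + x - 5.

The rational canonical form is the block-diagonal matrix of companion matrices C(f_i):
R = [[0, 0, 5], [1, 0, -1], [0, 1, 0]].

Note the characteristic polynomial does not split into linear factors over ℚ, so A has no Jordan form over ℚ; the rational canonical form exists over any field.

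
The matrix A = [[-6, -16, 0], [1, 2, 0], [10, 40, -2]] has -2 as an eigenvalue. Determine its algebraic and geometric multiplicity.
algebraic multiplicity 3, geometric multiplicity 2

The characteristic polynomial is (x + 2)^3, so the factor x + 2 appears with exponent 3: the algebraic multiplicity is 3.

rank(A + 2I) = 1, so the eigenspace has dimension 3 - 1 = 2: the geometric multiplicity is 2.

Since 2 < 3, A is not diagonalizable.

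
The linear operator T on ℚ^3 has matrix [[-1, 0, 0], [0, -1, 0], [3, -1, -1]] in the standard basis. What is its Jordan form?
J = [[-1, 1, 0], [0, -1, 0], [0, 0, -1]]

The characteristic polynomial is det(xI - A) = (x + 1)^3, so the eigenvalues are -1 (algebraic multiplicity 3).

For λ = -1: rank(A + I) = 1, rank((A + I)^2) = 0. The eigenspace has dimension 3 - 1 = 2, so there are 2 Jordan blocks; the rank sequence gives block sizes [2, 1].

Assembling the blocks gives the Jordan form J above.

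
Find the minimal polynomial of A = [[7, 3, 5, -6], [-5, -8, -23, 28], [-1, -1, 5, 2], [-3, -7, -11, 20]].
The characteristic polynomial factors as (x - 6)^4. The minimal polynomial is ∏(x - λ)^{k_λ} where k_λ is the size of the largest Jordan block at λ.

For λ = 6: rank(A - 6I) = 2, and the largest Jordan block has size 3 (the smallest k with rank((A - 6I)^k) = rank((A - 6I)^(k+1))).

So m_A(x) = (x - 6)^3.

m_A(x) = (x - 6)^3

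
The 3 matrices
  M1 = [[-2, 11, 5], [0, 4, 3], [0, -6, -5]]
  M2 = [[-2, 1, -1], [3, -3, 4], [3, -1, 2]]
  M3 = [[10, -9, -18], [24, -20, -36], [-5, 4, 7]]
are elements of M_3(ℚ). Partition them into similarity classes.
1 class: {M1, M2, M3}

Characteristic polynomials: χ_{M1} = (x - 1)(x + 2)^2, χ_{M2} = (x - 1)(x + 2)^2, χ_{M3} = (x - 1)(x + 2)^2.

{M1, M2, M3}: invariant factors (x - 1)(x + 2)^2.

Matrices are similar if and only if their invariant-factor lists agree; the partition into similarity classes is {M1, M2, M3}.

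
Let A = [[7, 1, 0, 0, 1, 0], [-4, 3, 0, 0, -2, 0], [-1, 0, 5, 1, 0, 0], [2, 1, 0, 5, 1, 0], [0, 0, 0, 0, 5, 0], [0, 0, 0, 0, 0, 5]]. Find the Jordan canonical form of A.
J = [[5, 1, 0, 0, 0, 0], [0, 5, 0, 0, 0, 0], [0, 0, 5, 1, 0, 0], [0, 0, 0, 5, 0, 0], [0, 0, 0, 0, 5, 0], [0, 0, 0, 0, 0, 5]]

The characteristic polynomial is det(xI - A) = (x - 5)^6, so the eigenvalues are 5 (algebraic multiplicity 6).

For λ = 5: rank(A - 5I) = 2, rank((A - 5I)^2) = 0. The eigenspace has dimension 6 - 2 = 4, so there are 4 Jordan blocks; the rank sequence gives block sizes [2, 2, 1, 1].

Assembling the blocks gives the Jordan form J above.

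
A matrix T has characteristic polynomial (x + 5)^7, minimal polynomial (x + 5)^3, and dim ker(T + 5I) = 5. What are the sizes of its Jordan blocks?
λ = -5: algebraic multiplicity 7 (exponent in χ_T), largest block size 3 (exponent in m_T), 5 blocks (geometric multiplicity). These force block sizes [3, 1, 1, 1, 1].

Jordan blocks: (-5, 3), (-5, 1), (-5, 1), (-5, 1), (-5, 1)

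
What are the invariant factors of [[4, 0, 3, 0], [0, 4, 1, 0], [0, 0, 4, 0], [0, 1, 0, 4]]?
x - 4, (x - 4)^3

The Jordan structure of A has elementary divisors (x - 4)^3, (x - 4). Arranging the block sizes at each eigenvalue in decreasing order and taking row products gives the invariant factors.

Invariant factors (smallest first, each dividing the next): x - 4, (x - 4)^3.

Check: the last factor (x - 4)^3 is the minimal polynomial, and the product (x - 4)^4 is the characteristic polynomial.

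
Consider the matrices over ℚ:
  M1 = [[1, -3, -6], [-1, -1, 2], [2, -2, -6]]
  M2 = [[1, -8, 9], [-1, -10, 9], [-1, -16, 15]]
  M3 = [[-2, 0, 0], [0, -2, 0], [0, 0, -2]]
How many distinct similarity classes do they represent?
Characteristic polynomials: χ_{M1} = (x + 2)^3, χ_{M2} = x^2(x - 6), χ_{M3} = (x + 2)^3.

{M1}: invariant factors x + 2, (x + 2)^2.

{M2}: invariant factors x^2(x - 6).

{M3}: invariant factors x + 2, x + 2, x + 2.

Matrices are similar if and only if their invariant-factor lists agree; the partition into similarity classes is {M1}, {M2}, {M3}.

3 classes: {M1}, {M2}, {M3}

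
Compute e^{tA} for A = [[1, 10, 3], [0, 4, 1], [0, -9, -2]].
e^{tA} = [[e^{t}, t*(3*t + 20)*e^{t}/2, t*(t + 6)*e^{t}/2], [0, (3*t + 1)*e^{t}, t*e^{t}], [0, -9*t*e^{t}, (1 - 3*t)*e^{t}]]

A has Jordan form J = [[1, 1, 0], [0, 1, 1], [0, 0, 1]] with A = PJP^{-1}, so e^{tA} = P e^{tJ} P^{-1}.

For a Jordan block J_k(λ), e^{tJ_k(λ)} = e^{λt} · (I + tN + t^2 N^2/2! + ... + t^{k-1} N^{k-1}/(k-1)!) where N is the nilpotent superdiagonal part.

Assembling the blocks and conjugating back gives the entries of e^{tA} as shown above.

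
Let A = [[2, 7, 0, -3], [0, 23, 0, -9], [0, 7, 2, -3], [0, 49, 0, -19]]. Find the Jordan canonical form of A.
J = [[2, 1, 0, 0], [0, 2, 0, 0], [0, 0, 2, 0], [0, 0, 0, 2]]

The characteristic polynomial is det(xI - A) = (x - 2)^4, so the eigenvalues are 2 (algebraic multiplicity 4).

For λ = 2: rank(A - 2I) = 1, rank((A - 2I)^2) = 0. The eigenspace has dimension 4 - 1 = 3, so there are 3 Jordan blocks; the rank sequence gives block sizes [2, 1, 1].

Assembling the blocks gives the Jordan form J above.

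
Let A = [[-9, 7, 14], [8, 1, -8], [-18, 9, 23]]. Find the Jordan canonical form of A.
The characteristic polynomial is det(xI - A) = (x - 5)^3, so the eigenvalues are 5 (algebraic multiplicity 3).

For λ = 5: rank(A - 5I) = 1, rank((A - 5I)^2) = 0. The eigenspace has dimension 3 - 1 = 2, so there are 2 Jordan blocks; the rank sequence gives block sizes [2, 1].

Assembling the blocks gives the Jordan form J above.

J = [[5, 1, 0], [0, 5, 0], [0, 0, 5]]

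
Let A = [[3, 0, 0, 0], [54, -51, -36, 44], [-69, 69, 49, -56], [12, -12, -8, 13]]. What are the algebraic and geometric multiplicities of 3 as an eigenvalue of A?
The characteristic polynomial is (x - 5)(x - 3)^3, so the factor x - 3 appears with exponent 3: the algebraic multiplicity is 3.

rank(A - 3I) = 2, so the eigenspace has dimension 4 - 2 = 2: the geometric multiplicity is 2.

Since 2 < 3, A is not diagonalizable.

algebraic multiplicity 3, geometric multiplicity 2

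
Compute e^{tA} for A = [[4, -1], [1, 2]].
A has Jordan form J = [[3, 1], [0, 3]] with A = PJP^{-1}, so e^{tA} = P e^{tJ} P^{-1}.

For a Jordan block J_k(λ), e^{tJ_k(λ)} = e^{λt} · (I + tN + t^2 N^2/2! + ... + t^{k-1} N^{k-1}/(k-1)!) where N is the nilpotent superdiagonal part.

Assembling the blocks and conjugating back gives the entries of e^{tA} as shown above.

e^{tA} = [[(t + 1)*e^{3*t}, -t*e^{3*t}], [t*e^{3*t}, (1 - t)*e^{3*t}]]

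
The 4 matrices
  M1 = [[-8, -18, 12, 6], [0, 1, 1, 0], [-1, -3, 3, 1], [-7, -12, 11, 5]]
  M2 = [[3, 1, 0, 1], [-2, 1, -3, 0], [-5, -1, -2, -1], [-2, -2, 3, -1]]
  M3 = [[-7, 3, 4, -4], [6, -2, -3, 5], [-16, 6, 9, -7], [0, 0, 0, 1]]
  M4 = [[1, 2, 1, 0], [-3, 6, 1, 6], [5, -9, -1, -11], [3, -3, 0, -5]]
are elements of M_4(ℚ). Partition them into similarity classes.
1 class: {M1, M2, M3, M4}

Characteristic polynomials: χ_{M1} = (x - 1)^3(x + 2), χ_{M2} = (x - 1)^3(x + 2), χ_{M3} = (x - 1)^3(x + 2), χ_{M4} = (x - 1)^3(x + 2).

{M1, M2, M3, M4}: invariant factors (x - 1)^3(x + 2).

Matrices are similar if and only if their invariant-factor lists agree; the partition into similarity classes is {M1, M2, M3, M4}.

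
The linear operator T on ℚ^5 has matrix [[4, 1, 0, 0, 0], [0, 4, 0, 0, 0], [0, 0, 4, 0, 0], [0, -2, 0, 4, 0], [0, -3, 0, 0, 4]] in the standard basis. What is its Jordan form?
The characteristic polynomial is det(xI - A) = (x - 4)^5, so the eigenvalues are 4 (algebraic multiplicity 5).

For λ = 4: rank(A - 4I) = 1, rank((A - 4I)^2) = 0. The eigenspace has dimension 5 - 1 = 4, so there are 4 Jordan blocks; the rank sequence gives block sizes [2, 1, 1, 1].

Assembling the blocks gives the Jordan form J above.

J = [[4, 1, 0, 0, 0], [0, 4, 0, 0, 0], [0, 0, 4, 0, 0], [0, 0, 0, 4, 0], [0, 0, 0, 0, 4]]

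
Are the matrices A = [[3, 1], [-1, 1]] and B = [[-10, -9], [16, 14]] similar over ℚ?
Two matrices over a field are similar if and only if they have the same invariant factors.

Both A and B have characteristic polynomial (x - 2)^2 and minimal polynomial (x - 2)^2. Computing further, both have invariant factors (x - 2)^2. Hence A and B are similar.

Yes.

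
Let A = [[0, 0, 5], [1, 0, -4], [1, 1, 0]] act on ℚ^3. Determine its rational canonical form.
R = [[0, 0, 5], [1, 0, 1], [0, 1, 0]]

The invariant factors of A (the non-unit diagonal entries of the Smith normal form of xI - A over ℚ[x]) are x^3 - x - 5, each dividing the next. The characteristic polynomial is their product, x^3 - x - 5.

The rational canonical form is the block-diagonal matrix of companion matrices C(f_i):
R = [[0, 0, 5], [1, 0, 1], [0, 1, 0]].

Note the characteristic polynomial does not split into linear factors over ℚ, so A has no Jordan form over ℚ; the rational canonical form exists over any field.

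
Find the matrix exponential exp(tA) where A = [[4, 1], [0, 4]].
e^{tA} = [[e^{4*t}, t*e^{4*t}], [0, e^{4*t}]]

A has Jordan form J = [[4, 1], [0, 4]] with A = PJP^{-1}, so e^{tA} = P e^{tJ} P^{-1}.

For a Jordan block J_k(λ), e^{tJ_k(λ)} = e^{λt} · (I + tN + t^2 N^2/2! + ... + t^{k-1} N^{k-1}/(k-1)!) where N is the nilpotent superdiagonal part.

Assembling the blocks and conjugating back gives the entries of e^{tA} as shown above.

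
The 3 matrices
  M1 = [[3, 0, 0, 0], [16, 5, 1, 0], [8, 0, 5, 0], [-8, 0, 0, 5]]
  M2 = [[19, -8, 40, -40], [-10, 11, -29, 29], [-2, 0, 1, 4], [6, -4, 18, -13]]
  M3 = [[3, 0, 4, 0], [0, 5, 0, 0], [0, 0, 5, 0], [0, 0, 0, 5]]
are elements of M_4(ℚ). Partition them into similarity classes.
2 classes: {M1, M2}, {M3}

Characteristic polynomials: χ_{M1} = (x - 5)^3(x - 3), χ_{M2} = (x - 5)^3(x - 3), χ_{M3} = (x - 5)^3(x - 3).

{M1, M2}: invariant factors x - 5, (x - 5)^2(x - 3).

{M3}: invariant factors x - 5, x - 5, (x - 5)(x - 3).

Matrices are similar if and only if their invariant-factor lists agree; the partition into similarity classes is {M1, M2}, {M3}.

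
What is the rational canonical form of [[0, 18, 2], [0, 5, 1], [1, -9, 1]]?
R = [[0, 0, 8], [1, 0, -12], [0, 1, 6]]

The invariant factors of A (the non-unit diagonal entries of the Smith normal form of xI - A over ℚ[x]) are (x - 2)^3, each dividing the next. The characteristic polynomial is their product, (x - 2)^3.

The rational canonical form is the block-diagonal matrix of companion matrices C(f_i):
R = [[0, 0, 8], [1, 0, -12], [0, 1, 6]].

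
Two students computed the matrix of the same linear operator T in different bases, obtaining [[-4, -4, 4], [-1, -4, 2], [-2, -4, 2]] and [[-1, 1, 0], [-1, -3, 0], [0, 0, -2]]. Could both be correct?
Yes.

Two matrices over a field are similar if and only if they have the same invariant factors.

Both A and B have characteristic polynomial (x + 2)^3 and minimal polynomial (x + 2)^2. Computing further, both have invariant factors x + 2, (x + 2)^2. Hence A and B are similar.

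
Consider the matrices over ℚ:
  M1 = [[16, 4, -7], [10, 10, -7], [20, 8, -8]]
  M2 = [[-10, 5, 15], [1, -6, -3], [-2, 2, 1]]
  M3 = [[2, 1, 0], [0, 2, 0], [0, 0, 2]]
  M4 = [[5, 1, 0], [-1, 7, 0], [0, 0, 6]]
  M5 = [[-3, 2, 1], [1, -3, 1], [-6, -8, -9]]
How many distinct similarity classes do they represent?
Characteristic polynomials: χ_{M1} = (x - 6)^3, χ_{M2} = (x + 5)^3, χ_{M3} = (x - 2)^3, χ_{M4} = (x - 6)^3, χ_{M5} = (x + 5)^3.

{M1, M4}: invariant factors x - 6, (x - 6)^2.

{M2}: invariant factors x + 5, (x + 5)^2.

{M3}: invariant factors x - 2, (x - 2)^2.

{M5}: invariant factors (x + 5)^3.

Matrices are similar if and only if their invariant-factor lists agree; the partition into similarity classes is {M1, M4}, {M2}, {M3}, {M5}.

4 classes: {M1, M4}, {M2}, {M3}, {M5}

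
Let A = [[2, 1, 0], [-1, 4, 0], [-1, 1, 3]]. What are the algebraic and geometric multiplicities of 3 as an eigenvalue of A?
The characteristic polynomial is (x - 3)^3, so the factor x - 3 appears with exponent 3: the algebraic multiplicity is 3.

rank(A - 3I) = 1, so the eigenspace has dimension 3 - 1 = 2: the geometric multiplicity is 2.

Since 2 < 3, A is not diagonalizable.

algebraic multiplicity 3, geometric multiplicity 2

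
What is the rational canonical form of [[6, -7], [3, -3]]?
The invariant factors of A (the non-unit diagonal entries of the Smith normal form of xI - A over ℚ[x]) are x^2 - 3x + 3, each dividing the next. The characteristic polynomial is their product, x^2 - 3x + 3.

The rational canonical form is the block-diagonal matrix of companion matrices C(f_i):
R = [[0, -3], [1, 3]].

Note the characteristic polynomial does not split into linear factors over ℚ, so A has no Jordan form over ℚ; the rational canonical form exists over any field.

R = [[0, -3], [1, 3]]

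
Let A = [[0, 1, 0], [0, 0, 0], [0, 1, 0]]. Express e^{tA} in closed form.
A has Jordan form J = [[0, 1, 0], [0, 0, 0], [0, 0, 0]] with A = PJP^{-1}, so e^{tA} = P e^{tJ} P^{-1}.

For a Jordan block J_k(λ), e^{tJ_k(λ)} = e^{λt} · (I + tN + t^2 N^2/2! + ... + t^{k-1} N^{k-1}/(k-1)!) where N is the nilpotent superdiagonal part.

Assembling the blocks and conjugating back gives the entries of e^{tA} as shown above.

e^{tA} = [[1, t, 0], [0, 1, 0], [0, t, 1]]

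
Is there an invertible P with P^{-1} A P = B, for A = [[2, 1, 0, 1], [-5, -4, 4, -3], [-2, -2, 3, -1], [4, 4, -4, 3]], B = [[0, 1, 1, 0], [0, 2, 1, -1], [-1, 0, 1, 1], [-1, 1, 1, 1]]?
Two matrices over a field are similar if and only if they have the same invariant factors.

Both A and B have characteristic polynomial (x - 1)^4 and minimal polynomial (x - 1)^2. Computing further, both have invariant factors (x - 1)^2, (x - 1)^2. Hence A and B are similar.

Yes.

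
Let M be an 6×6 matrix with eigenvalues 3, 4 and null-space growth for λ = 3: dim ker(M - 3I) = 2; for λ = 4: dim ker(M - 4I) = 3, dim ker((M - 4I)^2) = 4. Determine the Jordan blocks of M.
Jordan blocks: (3, 1), (3, 1), (4, 2), (4, 1), (4, 1)

λ = 3: successive nullity increments [2] count blocks of size ≥ k; block sizes are [1, 1].
λ = 4: successive nullity increments [3, 1] count blocks of size ≥ k; block sizes are [2, 1, 1].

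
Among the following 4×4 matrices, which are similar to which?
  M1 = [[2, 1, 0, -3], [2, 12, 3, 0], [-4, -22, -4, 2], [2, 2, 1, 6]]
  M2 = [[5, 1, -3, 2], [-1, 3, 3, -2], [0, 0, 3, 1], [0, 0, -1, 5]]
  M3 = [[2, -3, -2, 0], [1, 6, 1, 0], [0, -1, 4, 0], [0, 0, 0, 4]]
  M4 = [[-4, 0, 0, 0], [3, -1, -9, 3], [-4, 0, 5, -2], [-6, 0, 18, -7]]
3 classes: {M1}, {M2, M3}, {M4}

Characteristic polynomials: χ_{M1} = (x - 4)^4, χ_{M2} = (x - 4)^4, χ_{M3} = (x - 4)^4, χ_{M4} = (x + 1)^3(x + 4).

{M1}: invariant factors (x - 4)^2, (x - 4)^2.

{M2, M3}: invariant factors x - 4, (x - 4)^3.

{M4}: invariant factors x + 1, (x + 1)^2(x + 4).

Matrices are similar if and only if their invariant-factor lists agree; the partition into similarity classes is {M1}, {M2, M3}, {M4}.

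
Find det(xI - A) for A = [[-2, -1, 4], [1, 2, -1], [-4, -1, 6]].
xI - A = [[x + 2, 1, -4], [-1, x - 2, 1], [4, 1, x - 6]].

Expanding det(xI - A) along the first row:
det(xI - A) = + (x + 2)·det([[x - 2, 1], [1, x - 6]]) - (1)·det([[-1, 1], [4, x - 6]]) + (-4)·det([[-1, x - 2], [4, 1]]).

Evaluating gives χ_A(x) = x^3 - 6x^2 + 12x - 8 = (x - 2)^3.

χ_A(x) = (x - 2)^3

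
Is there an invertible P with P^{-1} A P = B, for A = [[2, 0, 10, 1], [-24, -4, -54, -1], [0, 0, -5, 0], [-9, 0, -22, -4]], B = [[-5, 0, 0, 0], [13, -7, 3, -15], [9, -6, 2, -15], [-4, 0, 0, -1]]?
No.

Both have characteristic polynomial (x + 1)^2(x + 4)(x + 5), but the minimal polynomial of A is (x + 1)^2(x + 4)(x + 5) while the minimal polynomial of B is (x + 1)(x + 4)(x + 5). The minimal polynomial is a similarity invariant, so A and B are not similar.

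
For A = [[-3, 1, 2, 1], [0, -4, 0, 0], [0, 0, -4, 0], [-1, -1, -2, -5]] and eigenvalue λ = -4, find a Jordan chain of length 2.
We seek v_1 ∈ ker((A + 4I)^2) \ ker(A + 4I), then set v_{i+1} = (A + 4I) v_i.

One such chain is v_1 = [[-2, 1, 0, 2]]^T, v_2 = [[1, 0, 0, -1]]^T. Check: (A + 4I) v_2 = [[0, 0, 0, 0]]^T = 0.

v_1 = [[-2, 1, 0, 2]]^T, v_2 = [[1, 0, 0, -1]]^T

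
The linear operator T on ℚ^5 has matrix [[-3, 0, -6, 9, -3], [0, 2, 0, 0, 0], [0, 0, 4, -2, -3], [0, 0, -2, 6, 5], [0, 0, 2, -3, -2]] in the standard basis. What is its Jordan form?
J = [[-3, 0, 0, 0, 0], [0, 2, 0, 0, 0], [0, 0, 2, 0, 0], [0, 0, 0, 3, 1], [0, 0, 0, 0, 3]]

The characteristic polynomial is det(xI - A) = (x - 3)^2(x - 2)^2(x + 3), so the eigenvalues are -3 (algebraic multiplicity 1), 2 (algebraic multiplicity 2), 3 (algebraic multiplicity 2).

For λ = -3: algebraic multiplicity 1 gives one 1×1 block.

For λ = 2: rank(A - 2I) = 3. The eigenspace has dimension 5 - 3 = 2, so there are 2 Jordan blocks; the rank sequence gives block sizes [1, 1].

For λ = 3: rank(A - 3I) = 4, rank((A - 3I)^2) = 3. The eigenspace has dimension 5 - 4 = 1, so there is 1 Jordan block; the rank sequence gives block sizes [2].

Assembling the blocks gives the Jordan form J above.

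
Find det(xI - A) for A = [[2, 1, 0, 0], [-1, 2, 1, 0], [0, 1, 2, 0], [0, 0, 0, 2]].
xI - A = [[x - 2, -1, 0, 0], [1, x - 2, -1, 0], [0, -1, x - 2, 0], [0, 0, 0, x - 2]].

Expanding det(xI - A) along the first row:
det(xI - A) = + (x - 2)·det([[x - 2, -1, 0], [-1, x - 2, 0], [0, 0, x - 2]]) - (-1)·det([[1, -1, 0], [0, x - 2, 0], [0, 0, x - 2]]) + (0)·det([[1, x - 2, 0], [0, -1, 0], [0, 0, x - 2]]) - (0)·det([[1, x - 2, -1], [0, -1, x - 2], [0, 0, 0]]).

Evaluating gives χ_A(x) = x^4 - 8x^3 + 24x^2 - 32x + 16 = (x - 2)^4.

χ_A(x) = (x - 2)^4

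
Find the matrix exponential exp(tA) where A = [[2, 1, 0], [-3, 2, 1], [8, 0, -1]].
A has Jordan form J = [[1, 1, 0], [0, 1, 1], [0, 0, 1]] with A = PJP^{-1}, so e^{tA} = P e^{tJ} P^{-1}.

For a Jordan block J_k(λ), e^{tJ_k(λ)} = e^{λt} · (I + tN + t^2 N^2/2! + ... + t^{k-1} N^{k-1}/(k-1)!) where N is the nilpotent superdiagonal part.

Assembling the blocks and conjugating back gives the entries of e^{tA} as shown above.

e^{tA} = [[(-t^2 + t + 1)*e^{t}, t*(t + 1)*e^{t}, t^2*e^{t}/2], [t*(t - 3)*e^{t}, (-t^2 + t + 1)*e^{t}, t*(2 - t)*e^{t}/2], [4*t*(2 - t)*e^{t}, 4*t^2*e^{t}, (2*t^2 - 2*t + 1)*e^{t}]]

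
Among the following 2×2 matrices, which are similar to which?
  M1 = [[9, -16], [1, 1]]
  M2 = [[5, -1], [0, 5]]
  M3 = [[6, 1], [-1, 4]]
1 class: {M1, M2, M3}

Characteristic polynomials: χ_{M1} = (x - 5)^2, χ_{M2} = (x - 5)^2, χ_{M3} = (x - 5)^2.

{M1, M2, M3}: invariant factors (x - 5)^2.

Matrices are similar if and only if their invariant-factor lists agree; the partition into similarity classes is {M1, M2, M3}.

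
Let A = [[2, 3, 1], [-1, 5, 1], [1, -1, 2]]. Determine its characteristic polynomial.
χ_A(x) = (x - 3)^3

xI - A = [[x - 2, -3, -1], [1, x - 5, -1], [-1, 1, x - 2]].

Expanding det(xI - A) along the first row:
det(xI - A) = + (x - 2)·det([[x - 5, -1], [1, x - 2]]) - (-3)·det([[1, -1], [-1, x - 2]]) + (-1)·det([[1, x - 5], [-1, 1]]).

Evaluating gives χ_A(x) = x^3 - 9x^2 + 27x - 27 = (x - 3)^3.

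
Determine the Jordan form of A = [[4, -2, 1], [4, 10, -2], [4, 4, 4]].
The characteristic polynomial is det(xI - A) = (x - 6)^3, so the eigenvalues are 6 (algebraic multiplicity 3).

For λ = 6: rank(A - 6I) = 1, rank((A - 6I)^2) = 0. The eigenspace has dimension 3 - 1 = 2, so there are 2 Jordan blocks; the rank sequence gives block sizes [2, 1].

Assembling the blocks gives the Jordan form J above.

J = [[6, 1, 0], [0, 6, 0], [0, 0, 6]]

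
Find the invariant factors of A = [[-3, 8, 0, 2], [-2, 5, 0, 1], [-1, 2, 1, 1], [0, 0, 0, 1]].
The Jordan structure of A has elementary divisors (x - 1)^2, (x - 1)^2. Arranging the block sizes at each eigenvalue in decreasing order and taking row products gives the invariant factors.

Invariant factors (smallest first, each dividing the next): (x - 1)^2, (x - 1)^2.

Check: the last factor (x - 1)^2 is the minimal polynomial, and the product (x - 1)^4 is the characteristic polynomial.

(x - 1)^2, (x - 1)^2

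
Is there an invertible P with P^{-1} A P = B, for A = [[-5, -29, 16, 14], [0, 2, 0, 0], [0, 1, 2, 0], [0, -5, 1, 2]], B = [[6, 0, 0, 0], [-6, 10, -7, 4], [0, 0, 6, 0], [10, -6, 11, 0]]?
No.

trace(A) = 1 but trace(B) = 22. The trace is a similarity invariant, so A and B are not similar.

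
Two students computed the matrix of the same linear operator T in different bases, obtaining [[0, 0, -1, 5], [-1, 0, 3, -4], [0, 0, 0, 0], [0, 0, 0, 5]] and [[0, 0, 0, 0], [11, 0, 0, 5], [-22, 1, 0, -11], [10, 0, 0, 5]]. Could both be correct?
Two matrices over a field are similar if and only if they have the same invariant factors.

Both A and B have characteristic polynomial x^3(x - 5) and minimal polynomial x^3(x - 5). Computing further, both have invariant factors x^3(x - 5). Hence A and B are similar.

Yes.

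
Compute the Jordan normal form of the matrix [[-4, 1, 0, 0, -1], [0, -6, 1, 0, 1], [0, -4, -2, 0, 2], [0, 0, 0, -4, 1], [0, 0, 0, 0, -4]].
J = [[-4, 1, 0, 0, 0], [0, -4, 1, 0, 0], [0, 0, -4, 0, 0], [0, 0, 0, -4, 1], [0, 0, 0, 0, -4]]

The characteristic polynomial is det(xI - A) = (x + 4)^5, so the eigenvalues are -4 (algebraic multiplicity 5).

For λ = -4: rank(A + 4I) = 3, rank((A + 4I)^2) = 1, rank((A + 4I)^3) = 0. The eigenspace has dimension 5 - 3 = 2, so there are 2 Jordan blocks; the rank sequence gives block sizes [3, 2].

Assembling the blocks gives the Jordan form J above.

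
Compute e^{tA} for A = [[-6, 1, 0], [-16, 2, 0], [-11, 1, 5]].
A has Jordan form J = [[-2, 1, 0], [0, -2, 0], [0, 0, 5]] with A = PJP^{-1}, so e^{tA} = P e^{tJ} P^{-1}.

For a Jordan block J_k(λ), e^{tJ_k(λ)} = e^{λt} · (I + tN + t^2 N^2/2! + ... + t^{k-1} N^{k-1}/(k-1)!) where N is the nilpotent superdiagonal part.

Assembling the blocks and conjugating back gives the entries of e^{tA} as shown above.

e^{tA} = [[(1 - 4*t)*e^{-2*t}, t*e^{-2*t}, 0], [-16*t*e^{-2*t}, (4*t + 1)*e^{-2*t}, 0], [(-4*t - e^{7*t} + 1)*e^{-2*t}, t*e^{-2*t}, e^{5*t}]]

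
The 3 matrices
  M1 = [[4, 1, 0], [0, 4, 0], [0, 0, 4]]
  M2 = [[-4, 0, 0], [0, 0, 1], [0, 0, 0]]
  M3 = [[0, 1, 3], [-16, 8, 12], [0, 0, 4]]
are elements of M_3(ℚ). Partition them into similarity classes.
2 classes: {M1, M3}, {M2}

Characteristic polynomials: χ_{M1} = (x - 4)^3, χ_{M2} = x^2(x + 4), χ_{M3} = (x - 4)^3.

{M1, M3}: invariant factors x - 4, (x - 4)^2.

{M2}: invariant factors x^2(x + 4).

Matrices are similar if and only if their invariant-factor lists agree; the partition into similarity classes is {M1, M3}, {M2}.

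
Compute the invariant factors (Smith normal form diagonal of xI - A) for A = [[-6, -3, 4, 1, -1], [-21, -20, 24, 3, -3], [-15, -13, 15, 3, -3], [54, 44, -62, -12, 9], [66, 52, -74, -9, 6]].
The Jordan structure of A has elementary divisors (x + 5), (x + 3)^2, (x + 3)^2. Arranging the block sizes at each eigenvalue in decreasing order and taking row products gives the invariant factors.

Invariant factors (smallest first, each dividing the next): (x + 3)^2, (x + 3)^2(x + 5).

Check: the last factor (x + 3)^2(x + 5) is the minimal polynomial, and the product (x + 3)^4(x + 5) is the characteristic polynomial.

(x + 3)^2, (x + 3)^2(x + 5)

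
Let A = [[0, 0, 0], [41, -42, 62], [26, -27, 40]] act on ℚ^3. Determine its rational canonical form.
R = [[0, 0, 0], [1, 0, 6], [0, 1, -2]]

The invariant factors of A (the non-unit diagonal entries of the Smith normal form of xI - A over ℚ[x]) are x(x^2 + 2x - 6), each dividing the next. The characteristic polynomial is their product, x(x^2 + 2x - 6).

The rational canonical form is the block-diagonal matrix of companion matrices C(f_i):
R = [[0, 0, 0], [1, 0, 6], [0, 1, -2]].

Note the characteristic polynomial does not split into linear factors over ℚ, so A has no Jordan form over ℚ; the rational canonical form exists over any field.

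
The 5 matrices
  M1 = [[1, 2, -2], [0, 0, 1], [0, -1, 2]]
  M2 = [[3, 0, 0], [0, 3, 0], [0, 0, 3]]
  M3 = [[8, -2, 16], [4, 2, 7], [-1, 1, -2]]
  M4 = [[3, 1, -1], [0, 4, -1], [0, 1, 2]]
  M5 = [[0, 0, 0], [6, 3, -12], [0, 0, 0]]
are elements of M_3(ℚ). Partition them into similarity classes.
Characteristic polynomials: χ_{M1} = (x - 1)^3, χ_{M2} = (x - 3)^3, χ_{M3} = (x - 6)(x - 1)^2, χ_{M4} = (x - 3)^3, χ_{M5} = x^2(x - 3).

{M1}: invariant factors x - 1, (x - 1)^2.

{M2}: invariant factors x - 3, x - 3, x - 3.

{M3}: invariant factors (x - 6)(x - 1)^2.

{M4}: invariant factors x - 3, (x - 3)^2.

{M5}: invariant factors x, x(x - 3).

Matrices are similar if and only if their invariant-factor lists agree; the partition into similarity classes is {M1}, {M2}, {M3}, {M4}, {M5}.

5 classes: {M1}, {M2}, {M3}, {M4}, {M5}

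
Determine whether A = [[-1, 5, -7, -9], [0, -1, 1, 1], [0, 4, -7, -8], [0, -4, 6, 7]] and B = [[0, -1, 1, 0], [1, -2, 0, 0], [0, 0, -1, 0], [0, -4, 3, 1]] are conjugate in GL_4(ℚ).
Yes.

Two matrices over a field are similar if and only if they have the same invariant factors.

Both A and B have characteristic polynomial (x - 1)(x + 1)^3 and minimal polynomial (x - 1)(x + 1)^3. Computing further, both have invariant factors (x - 1)(x + 1)^3. Hence A and B are similar.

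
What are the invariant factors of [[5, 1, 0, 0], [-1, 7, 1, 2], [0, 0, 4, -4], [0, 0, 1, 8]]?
The Jordan structure of A has elementary divisors (x - 6)^3, (x - 6). Arranging the block sizes at each eigenvalue in decreasing order and taking row products gives the invariant factors.

Invariant factors (smallest first, each dividing the next): x - 6, (x - 6)^3.

Check: the last factor (x - 6)^3 is the minimal polynomial, and the product (x - 6)^4 is the characteristic polynomial.

x - 6, (x - 6)^3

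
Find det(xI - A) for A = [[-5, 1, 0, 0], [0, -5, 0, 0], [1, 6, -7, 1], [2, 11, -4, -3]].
xI - A = [[x + 5, -1, 0, 0], [0, x + 5, 0, 0], [-1, -6, x + 7, -1], [-2, -11, 4, x + 3]].

Expanding det(xI - A) along the first row:
det(xI - A) = + (x + 5)·det([[x + 5, 0, 0], [-6, x + 7, -1], [-11, 4, x + 3]]) - (-1)·det([[0, 0, 0], [-1, x + 7, -1], [-2, 4, x + 3]]) + (0)·det([[0, x + 5, 0], [-1, -6, -1], [-2, -11, x + 3]]) - (0)·det([[0, x + 5, 0], [-1, -6, x + 7], [-2, -11, 4]]).

Evaluating gives χ_A(x) = x^4 + 20x^3 + 150x^2 + 500x + 625 = (x + 5)^4.

χ_A(x) = (x + 5)^4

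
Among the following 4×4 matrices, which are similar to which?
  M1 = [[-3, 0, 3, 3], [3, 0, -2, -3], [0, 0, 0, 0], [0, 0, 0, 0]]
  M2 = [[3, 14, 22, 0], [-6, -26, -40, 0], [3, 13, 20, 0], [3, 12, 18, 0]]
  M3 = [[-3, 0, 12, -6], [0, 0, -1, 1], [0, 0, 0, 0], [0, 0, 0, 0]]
1 class: {M1, M2, M3}

Characteristic polynomials: χ_{M1} = x^3(x + 3), χ_{M2} = x^3(x + 3), χ_{M3} = x^3(x + 3).

{M1, M2, M3}: invariant factors x, x^2(x + 3).

Matrices are similar if and only if their invariant-factor lists agree; the partition into similarity classes is {M1, M2, M3}.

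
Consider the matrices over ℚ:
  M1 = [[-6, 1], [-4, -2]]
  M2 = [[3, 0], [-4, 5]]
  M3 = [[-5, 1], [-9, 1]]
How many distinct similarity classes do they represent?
3 classes: {M1}, {M2}, {M3}

Characteristic polynomials: χ_{M1} = (x + 4)^2, χ_{M2} = (x - 5)(x - 3), χ_{M3} = (x + 2)^2.

{M1}: invariant factors (x + 4)^2.

{M2}: invariant factors (x - 5)(x - 3).

{M3}: invariant factors (x + 2)^2.

Matrices are similar if and only if their invariant-factor lists agree; the partition into similarity classes is {M1}, {M2}, {M3}.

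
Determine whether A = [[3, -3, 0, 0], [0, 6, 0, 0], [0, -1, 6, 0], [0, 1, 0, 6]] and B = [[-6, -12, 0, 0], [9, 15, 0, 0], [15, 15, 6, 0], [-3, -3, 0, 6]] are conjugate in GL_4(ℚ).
No.

Both have characteristic polynomial (x - 6)^3(x - 3), but the minimal polynomial of A is (x - 6)^2(x - 3) while the minimal polynomial of B is (x - 6)(x - 3). The minimal polynomial is a similarity invariant, so A and B are not similar.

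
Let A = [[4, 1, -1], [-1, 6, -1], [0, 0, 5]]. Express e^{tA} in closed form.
e^{tA} = [[(1 - t)*e^{5*t}, t*e^{5*t}, -t*e^{5*t}], [-t*e^{5*t}, (t + 1)*e^{5*t}, -t*e^{5*t}], [0, 0, e^{5*t}]]

A has Jordan form J = [[5, 1, 0], [0, 5, 0], [0, 0, 5]] with A = PJP^{-1}, so e^{tA} = P e^{tJ} P^{-1}.

For a Jordan block J_k(λ), e^{tJ_k(λ)} = e^{λt} · (I + tN + t^2 N^2/2! + ... + t^{k-1} N^{k-1}/(k-1)!) where N is the nilpotent superdiagonal part.

Assembling the blocks and conjugating back gives the entries of e^{tA} as shown above.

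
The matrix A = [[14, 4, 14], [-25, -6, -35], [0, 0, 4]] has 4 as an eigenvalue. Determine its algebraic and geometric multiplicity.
algebraic multiplicity 3, geometric multiplicity 2

The characteristic polynomial is (x - 4)^3, so the factor x - 4 appears with exponent 3: the algebraic multiplicity is 3.

rank(A - 4I) = 1, so the eigenspace has dimension 3 - 1 = 2: the geometric multiplicity is 2.

Since 2 < 3, A is not diagonalizable.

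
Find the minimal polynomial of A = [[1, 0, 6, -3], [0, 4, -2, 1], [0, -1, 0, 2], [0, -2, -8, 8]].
m_A(x) = (x - 4)^3(x - 1)

The characteristic polynomial factors as (x - 4)^3(x - 1). The minimal polynomial is ∏(x - λ)^{k_λ} where k_λ is the size of the largest Jordan block at λ.

For λ = 1: rank(A - I) = 3, and the largest Jordan block has size 1 (the smallest k with rank((A - I)^k) = rank((A - I)^(k+1))).
For λ = 4: rank(A - 4I) = 3, and the largest Jordan block has size 3 (the smallest k with rank((A - 4I)^k) = rank((A - 4I)^(k+1))).

So m_A(x) = (x - 4)^3(x - 1).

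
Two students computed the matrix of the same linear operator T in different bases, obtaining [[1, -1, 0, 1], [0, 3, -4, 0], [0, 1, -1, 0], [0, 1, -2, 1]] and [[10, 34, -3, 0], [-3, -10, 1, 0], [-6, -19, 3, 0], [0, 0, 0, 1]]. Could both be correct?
Two matrices over a field are similar if and only if they have the same invariant factors.

Both A and B have characteristic polynomial (x - 1)^4 and minimal polynomial (x - 1)^3. Computing further, both have invariant factors x - 1, (x - 1)^3. Hence A and B are similar.

Yes.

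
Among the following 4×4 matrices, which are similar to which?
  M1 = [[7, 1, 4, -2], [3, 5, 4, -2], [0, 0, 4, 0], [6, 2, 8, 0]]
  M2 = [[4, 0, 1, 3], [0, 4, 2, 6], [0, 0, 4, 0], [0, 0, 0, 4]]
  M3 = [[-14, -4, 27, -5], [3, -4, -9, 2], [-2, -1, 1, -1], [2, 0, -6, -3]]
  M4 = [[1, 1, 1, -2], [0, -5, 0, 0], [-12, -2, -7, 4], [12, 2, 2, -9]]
3 classes: {M1, M2}, {M3}, {M4}

Characteristic polynomials: χ_{M1} = (x - 4)^4, χ_{M2} = (x - 4)^4, χ_{M3} = (x + 5)^4, χ_{M4} = (x + 5)^4.

{M1, M2}: invariant factors x - 4, x - 4, (x - 4)^2.

{M3}: invariant factors x + 5, (x + 5)^3.

{M4}: invariant factors x + 5, x + 5, (x + 5)^2.

Matrices are similar if and only if their invariant-factor lists agree; the partition into similarity classes is {M1, M2}, {M3}, {M4}.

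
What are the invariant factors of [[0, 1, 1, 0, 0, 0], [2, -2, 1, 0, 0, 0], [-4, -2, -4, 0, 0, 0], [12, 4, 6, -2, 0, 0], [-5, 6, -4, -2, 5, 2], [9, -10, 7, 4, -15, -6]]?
The Jordan structure of A has elementary divisors (x + 2)^3, (x + 2), (x + 1), x. Arranging the block sizes at each eigenvalue in decreasing order and taking row products gives the invariant factors.

Invariant factors (smallest first, each dividing the next): x + 2, x(x + 1)(x + 2)^3.

Check: the last factor x(x + 1)(x + 2)^3 is the minimal polynomial, and the product x(x + 1)(x + 2)^4 is the characteristic polynomial.

x + 2, x(x + 1)(x + 2)^3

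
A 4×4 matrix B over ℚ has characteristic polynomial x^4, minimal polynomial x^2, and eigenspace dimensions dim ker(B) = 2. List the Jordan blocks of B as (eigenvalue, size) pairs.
λ = 0: algebraic multiplicity 4 (exponent in χ_B), largest block size 2 (exponent in m_B), 2 blocks (geometric multiplicity). These force block sizes [2, 2].

Jordan blocks: (0, 2), (0, 2)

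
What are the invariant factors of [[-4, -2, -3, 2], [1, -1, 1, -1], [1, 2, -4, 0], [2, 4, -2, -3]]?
(x + 3)^2, (x + 3)^2

The Jordan structure of A has elementary divisors (x + 3)^2, (x + 3)^2. Arranging the block sizes at each eigenvalue in decreasing order and taking row products gives the invariant factors.

Invariant factors (smallest first, each dividing the next): (x + 3)^2, (x + 3)^2.

Check: the last factor (x + 3)^2 is the minimal polynomial, and the product (x + 3)^4 is the characteristic polynomial.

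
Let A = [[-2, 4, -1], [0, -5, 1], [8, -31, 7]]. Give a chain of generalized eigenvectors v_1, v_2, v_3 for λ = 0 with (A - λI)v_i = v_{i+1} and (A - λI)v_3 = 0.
v_1 = [[0, 0, 1]]^T, v_2 = [[-1, 1, 7]]^T, v_3 = [[-1, 2, 10]]^T

We seek v_1 ∈ ker(A^3) \ ker(A^2), then set v_{i+1} = A v_i.

One such chain is v_1 = [[0, 0, 1]]^T, v_2 = [[-1, 1, 7]]^T, v_3 = [[-1, 2, 10]]^T. Check: A v_3 = [[0, 0, 0]]^T = 0.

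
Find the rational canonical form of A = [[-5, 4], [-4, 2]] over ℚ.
The invariant factors of A (the non-unit diagonal entries of the Smith normal form of xI - A over ℚ[x]) are x^2 + 3x + 6, each dividing the next. The characteristic polynomial is their product, x^2 + 3x + 6.

The rational canonical form is the block-diagonal matrix of companion matrices C(f_i):
R = [[0, -6], [1, -3]].

Note the characteristic polynomial does not split into linear factors over ℚ, so A has no Jordan form over ℚ; the rational canonical form exists over any field.

R = [[0, -6], [1, -3]]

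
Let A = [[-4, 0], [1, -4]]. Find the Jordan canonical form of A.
J = [[-4, 1], [0, -4]]

The characteristic polynomial is det(xI - A) = (x + 4)^2, so the eigenvalues are -4 (algebraic multiplicity 2).

For λ = -4: rank(A + 4I) = 1, rank((A + 4I)^2) = 0. The eigenspace has dimension 2 - 1 = 1, so there is 1 Jordan block; the rank sequence gives block sizes [2].

Assembling the blocks gives the Jordan form J above.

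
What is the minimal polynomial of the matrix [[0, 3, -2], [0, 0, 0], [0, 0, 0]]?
The characteristic polynomial factors as x^3. The minimal polynomial is ∏(x - λ)^{k_λ} where k_λ is the size of the largest Jordan block at λ.

For λ = 0: rank(A) = 1, and the largest Jordan block has size 2 (the smallest k with rank(A^k) = rank(A^(k+1))).

So m_A(x) = x^2.

m_A(x) = x^2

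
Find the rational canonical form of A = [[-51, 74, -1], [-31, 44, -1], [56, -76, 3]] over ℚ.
The invariant factors of A (the non-unit diagonal entries of the Smith normal form of xI - A over ℚ[x]) are (x + 2)(x^2 + 2x + 5), each dividing the next. The characteristic polynomial is their product, (x + 2)(x^2 + 2x + 5).

The rational canonical form is the block-diagonal matrix of companion matrices C(f_i):
R = [[0, 0, -10], [1, 0, -9], [0, 1, -4]].

Note the characteristic polynomial does not split into linear factors over ℚ, so A has no Jordan form over ℚ; the rational canonical form exists over any field.

R = [[0, 0, -10], [1, 0, -9], [0, 1, -4]]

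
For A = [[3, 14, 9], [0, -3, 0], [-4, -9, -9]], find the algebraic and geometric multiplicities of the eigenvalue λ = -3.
The characteristic polynomial is (x + 3)^3, so the factor x + 3 appears with exponent 3: the algebraic multiplicity is 3.

rank(A + 3I) = 2, so the eigenspace has dimension 3 - 2 = 1: the geometric multiplicity is 1.

Since 1 < 3, A is not diagonalizable.

algebraic multiplicity 3, geometric multiplicity 1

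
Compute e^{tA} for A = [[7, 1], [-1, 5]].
e^{tA} = [[(t + 1)*e^{6*t}, t*e^{6*t}], [-t*e^{6*t}, (1 - t)*e^{6*t}]]

A has Jordan form J = [[6, 1], [0, 6]] with A = PJP^{-1}, so e^{tA} = P e^{tJ} P^{-1}.

For a Jordan block J_k(λ), e^{tJ_k(λ)} = e^{λt} · (I + tN + t^2 N^2/2! + ... + t^{k-1} N^{k-1}/(k-1)!) where N is the nilpotent superdiagonal part.

Assembling the blocks and conjugating back gives the entries of e^{tA} as shown above.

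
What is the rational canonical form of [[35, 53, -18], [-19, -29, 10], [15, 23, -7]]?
The invariant factors of A (the non-unit diagonal entries of the Smith normal form of xI - A over ℚ[x]) are (x - 2)(x - 1)(x + 4), each dividing the next. The characteristic polynomial is their product, (x - 2)(x - 1)(x + 4).

The rational canonical form is the block-diagonal matrix of companion matrices C(f_i):
R = [[0, 0, -8], [1, 0, 10], [0, 1, -1]].

R = [[0, 0, -8], [1, 0, 10], [0, 1, -1]]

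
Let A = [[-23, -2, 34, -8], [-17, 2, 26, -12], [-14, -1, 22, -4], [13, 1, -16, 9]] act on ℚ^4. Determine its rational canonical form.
The invariant factors of A (the non-unit diagonal entries of the Smith normal form of xI - A over ℚ[x]) are x - 5, (x - 5)(x - 2)(x + 2), each dividing the next. The characteristic polynomial is their product, (x - 5)^2(x - 2)(x + 2).

The rational canonical form is the block-diagonal matrix of companion matrices C(f_i):
R = [[5, 0, 0, 0], [0, 0, 0, -20], [0, 1, 0, 4], [0, 0, 1, 5]].

R = [[5, 0, 0, 0], [0, 0, 0, -20], [0, 1, 0, 4], [0, 0, 1, 5]]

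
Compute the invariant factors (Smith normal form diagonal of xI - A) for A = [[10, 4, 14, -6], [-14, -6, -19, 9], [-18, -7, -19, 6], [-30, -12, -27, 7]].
The Jordan structure of A has elementary divisors (x + 2)^3, (x + 2). Arranging the block sizes at each eigenvalue in decreasing order and taking row products gives the invariant factors.

Invariant factors (smallest first, each dividing the next): x + 2, (x + 2)^3.

Check: the last factor (x + 2)^3 is the minimal polynomial, and the product (x + 2)^4 is the characteristic polynomial.

x + 2, (x + 2)^3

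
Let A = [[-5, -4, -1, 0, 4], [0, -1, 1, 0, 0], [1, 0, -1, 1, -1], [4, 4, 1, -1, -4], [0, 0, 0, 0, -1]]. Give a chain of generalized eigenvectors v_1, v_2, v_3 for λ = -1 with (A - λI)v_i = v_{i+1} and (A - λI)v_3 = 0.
v_1 = [[1, -1, 0, 0, 0]]^T, v_2 = [[0, 0, 1, 0, 0]]^T, v_3 = [[-1, 1, 0, 1, 0]]^T

We seek v_1 ∈ ker((A + I)^3) \ ker((A + I)^2), then set v_{i+1} = (A + I) v_i.

One such chain is v_1 = [[1, -1, 0, 0, 0]]^T, v_2 = [[0, 0, 1, 0, 0]]^T, v_3 = [[-1, 1, 0, 1, 0]]^T. Check: (A + I) v_3 = [[0, 0, 0, 0, 0]]^T = 0.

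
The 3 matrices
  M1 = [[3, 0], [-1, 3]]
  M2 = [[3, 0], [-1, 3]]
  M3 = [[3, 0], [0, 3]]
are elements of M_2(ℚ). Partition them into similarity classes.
Characteristic polynomials: χ_{M1} = (x - 3)^2, χ_{M2} = (x - 3)^2, χ_{M3} = (x - 3)^2.

{M1, M2}: invariant factors (x - 3)^2.

{M3}: invariant factors x - 3, x - 3.

Matrices are similar if and only if their invariant-factor lists agree; the partition into similarity classes is {M1, M2}, {M3}.

2 classes: {M1, M2}, {M3}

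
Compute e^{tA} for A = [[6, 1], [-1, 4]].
A has Jordan form J = [[5, 1], [0, 5]] with A = PJP^{-1}, so e^{tA} = P e^{tJ} P^{-1}.

For a Jordan block J_k(λ), e^{tJ_k(λ)} = e^{λt} · (I + tN + t^2 N^2/2! + ... + t^{k-1} N^{k-1}/(k-1)!) where N is the nilpotent superdiagonal part.

Assembling the blocks and conjugating back gives the entries of e^{tA} as shown above.

e^{tA} = [[(t + 1)*e^{5*t}, t*e^{5*t}], [-t*e^{5*t}, (1 - t)*e^{5*t}]]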